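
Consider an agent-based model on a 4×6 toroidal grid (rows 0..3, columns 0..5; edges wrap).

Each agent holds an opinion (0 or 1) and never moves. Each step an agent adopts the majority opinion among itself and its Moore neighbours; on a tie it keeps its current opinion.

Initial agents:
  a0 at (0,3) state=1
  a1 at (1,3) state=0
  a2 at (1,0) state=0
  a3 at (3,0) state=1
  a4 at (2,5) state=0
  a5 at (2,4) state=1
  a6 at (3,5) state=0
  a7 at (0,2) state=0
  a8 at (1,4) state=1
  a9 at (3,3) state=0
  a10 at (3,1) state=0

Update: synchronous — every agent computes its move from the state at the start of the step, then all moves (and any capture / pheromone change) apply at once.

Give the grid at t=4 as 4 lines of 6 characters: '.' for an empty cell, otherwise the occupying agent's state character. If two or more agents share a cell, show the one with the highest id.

..00..
0..00.
....00
00.0.0

t=1: a0@(0,3):0 a1@(1,3):1 a2@(1,0):0 a3@(3,0):0 a4@(2,5):0 a5@(2,4):0 a6@(3,5):0 a7@(0,2):0 a8@(1,4):1 a9@(3,3):0 a10@(3,1):0
t=2: a0@(0,3):0 a1@(1,3):0 a2@(1,0):0 a3@(3,0):0 a4@(2,5):0 a5@(2,4):0 a6@(3,5):0 a7@(0,2):0 a8@(1,4):0 a9@(3,3):0 a10@(3,1):0
t=3: (unchanged — steady state)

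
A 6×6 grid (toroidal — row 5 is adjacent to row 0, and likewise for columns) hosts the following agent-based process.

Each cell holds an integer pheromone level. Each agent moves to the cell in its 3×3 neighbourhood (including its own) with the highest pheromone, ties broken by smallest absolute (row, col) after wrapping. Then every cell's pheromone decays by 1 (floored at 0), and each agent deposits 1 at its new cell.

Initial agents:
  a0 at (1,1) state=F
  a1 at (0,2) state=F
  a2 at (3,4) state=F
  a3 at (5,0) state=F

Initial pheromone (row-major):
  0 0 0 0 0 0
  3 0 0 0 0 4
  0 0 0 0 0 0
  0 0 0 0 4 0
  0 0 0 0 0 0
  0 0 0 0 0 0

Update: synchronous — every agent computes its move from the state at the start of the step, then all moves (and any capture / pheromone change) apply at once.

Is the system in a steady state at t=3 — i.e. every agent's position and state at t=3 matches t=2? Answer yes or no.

yes

t=1: a0@(1,0) a1@(0,1) a2@(3,4) a3@(0,0) | pheromone: 1 1 0 0 0 0 / 3 0 0 0 0 3 / 0 0 0 0 0 0 / 0 0 0 0 4 0 / 0 0 0 0 0 0 / 0 0 0 0 0 0
t=2: a0@(1,0) a1@(1,0) a2@(3,4) a3@(1,0) | pheromone: 0 0 0 0 0 0 / 5 0 0 0 0 2 / 0 0 0 0 0 0 / 0 0 0 0 4 0 / 0 0 0 0 0 0 / 0 0 0 0 0 0
t=3: a0@(1,0) a1@(1,0) a2@(3,4) a3@(1,0) | pheromone: 0 0 0 0 0 0 / 7 0 0 0 0 1 / 0 0 0 0 0 0 / 0 0 0 0 4 0 / 0 0 0 0 0 0 / 0 0 0 0 0 0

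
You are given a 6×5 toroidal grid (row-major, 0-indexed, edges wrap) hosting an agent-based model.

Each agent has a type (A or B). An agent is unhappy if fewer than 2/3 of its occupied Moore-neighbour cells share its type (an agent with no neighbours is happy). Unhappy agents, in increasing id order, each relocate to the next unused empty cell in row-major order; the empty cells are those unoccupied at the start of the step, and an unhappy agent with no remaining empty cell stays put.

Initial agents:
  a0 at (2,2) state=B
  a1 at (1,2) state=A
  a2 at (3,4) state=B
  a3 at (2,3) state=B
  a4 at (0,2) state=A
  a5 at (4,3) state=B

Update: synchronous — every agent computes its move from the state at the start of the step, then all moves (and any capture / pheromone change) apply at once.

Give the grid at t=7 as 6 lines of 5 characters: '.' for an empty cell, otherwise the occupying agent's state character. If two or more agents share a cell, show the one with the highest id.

t=1: a0@(0,0):B a1@(0,1):A a2@(3,4):B a3@(2,3):B a4@(0,2):A a5@(4,3):B
t=2: a0@(0,3):B a1@(0,4):A a2@(3,4):B a3@(2,3):B a4@(0,2):A a5@(4,3):B
t=3: a0@(0,0):B a1@(0,1):A a2@(3,4):B a3@(2,3):B a4@(1,0):A a5@(4,3):B
t=4: a0@(0,2):B a1@(0,3):A a2@(3,4):B a3@(2,3):B a4@(0,4):A a5@(4,3):B
t=5: a0@(0,0):B a1@(0,1):A a2@(3,4):B a3@(2,3):B a4@(0,4):A a5@(4,3):B
t=6: a0@(0,2):B a1@(0,3):A a2@(3,4):B a3@(2,3):B a4@(1,0):A a5@(4,3):B
t=7: a0@(0,0):B a1@(0,1):A a2@(3,4):B a3@(2,3):B a4@(1,0):A a5@(4,3):B

BA...
A....
...B.
....B
...B.
.....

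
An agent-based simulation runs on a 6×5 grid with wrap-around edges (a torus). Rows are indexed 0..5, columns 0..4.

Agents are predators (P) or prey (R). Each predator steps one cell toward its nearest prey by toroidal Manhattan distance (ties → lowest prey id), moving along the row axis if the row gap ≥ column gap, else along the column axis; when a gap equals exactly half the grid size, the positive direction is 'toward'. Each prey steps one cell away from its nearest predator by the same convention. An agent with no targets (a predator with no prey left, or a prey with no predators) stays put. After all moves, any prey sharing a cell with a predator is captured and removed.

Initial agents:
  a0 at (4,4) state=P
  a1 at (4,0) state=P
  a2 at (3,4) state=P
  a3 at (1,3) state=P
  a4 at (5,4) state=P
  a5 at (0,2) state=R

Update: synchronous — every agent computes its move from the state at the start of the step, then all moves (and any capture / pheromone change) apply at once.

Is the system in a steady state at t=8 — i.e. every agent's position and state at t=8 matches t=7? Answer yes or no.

t=1: a0@(5,4):P a1@(5,0):P a2@(4,4):P a3@(0,3):P a4@(5,3):P a5@(5,2):R
t=2: a0@(5,3):P a1@(5,1):P a2@(4,3):P a3@(5,3):P a4@(5,2):P
t=3: (unchanged — steady state)

yes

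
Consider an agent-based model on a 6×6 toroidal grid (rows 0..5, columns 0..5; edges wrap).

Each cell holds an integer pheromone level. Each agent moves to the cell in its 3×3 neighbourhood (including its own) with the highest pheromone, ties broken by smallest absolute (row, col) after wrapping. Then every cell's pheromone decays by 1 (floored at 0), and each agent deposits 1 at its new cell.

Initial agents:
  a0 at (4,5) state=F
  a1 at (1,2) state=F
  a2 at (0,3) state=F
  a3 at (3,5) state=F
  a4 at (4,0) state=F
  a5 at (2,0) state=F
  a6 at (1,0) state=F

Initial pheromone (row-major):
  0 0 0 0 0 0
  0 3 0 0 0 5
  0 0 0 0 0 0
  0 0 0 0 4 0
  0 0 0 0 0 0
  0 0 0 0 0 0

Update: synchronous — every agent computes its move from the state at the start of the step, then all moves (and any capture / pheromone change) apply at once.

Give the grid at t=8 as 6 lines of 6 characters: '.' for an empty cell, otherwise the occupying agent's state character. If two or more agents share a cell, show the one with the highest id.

......
.F...F
......
F...F.
......
......

t=1: a0@(3,4) a1@(1,1) a2@(0,2) a3@(3,4) a4@(3,0) a5@(1,5) a6@(1,5) | pheromone: 0 0 1 0 0 0 / 0 3 0 0 0 6 / 0 0 0 0 0 0 / 1 0 0 0 5 0 / 0 0 0 0 0 0 / 0 0 0 0 0 0
t=2: a0@(3,4) a1@(1,1) a2@(1,1) a3@(3,4) a4@(3,0) a5@(1,5) a6@(1,5) | pheromone: 0 0 0 0 0 0 / 0 4 0 0 0 7 / 0 0 0 0 0 0 / 1 0 0 0 6 0 / 0 0 0 0 0 0 / 0 0 0 0 0 0
t=3: a0@(3,4) a1@(1,1) a2@(1,1) a3@(3,4) a4@(3,0) a5@(1,5) a6@(1,5) | pheromone: 0 0 0 0 0 0 / 0 5 0 0 0 8 / 0 0 0 0 0 0 / 1 0 0 0 7 0 / 0 0 0 0 0 0 / 0 0 0 0 0 0
t=4: a0@(3,4) a1@(1,1) a2@(1,1) a3@(3,4) a4@(3,0) a5@(1,5) a6@(1,5) | pheromone: 0 0 0 0 0 0 / 0 6 0 0 0 9 / 0 0 0 0 0 0 / 1 0 0 0 8 0 / 0 0 0 0 0 0 / 0 0 0 0 0 0
t=5: a0@(3,4) a1@(1,1) a2@(1,1) a3@(3,4) a4@(3,0) a5@(1,5) a6@(1,5) | pheromone: 0 0 0 0 0 0 / 0 7 0 0 0 10 / 0 0 0 0 0 0 / 1 0 0 0 9 0 / 0 0 0 0 0 0 / 0 0 0 0 0 0
t=6: a0@(3,4) a1@(1,1) a2@(1,1) a3@(3,4) a4@(3,0) a5@(1,5) a6@(1,5) | pheromone: 0 0 0 0 0 0 / 0 8 0 0 0 11 / 0 0 0 0 0 0 / 1 0 0 0 10 0 / 0 0 0 0 0 0 / 0 0 0 0 0 0
t=7: a0@(3,4) a1@(1,1) a2@(1,1) a3@(3,4) a4@(3,0) a5@(1,5) a6@(1,5) | pheromone: 0 0 0 0 0 0 / 0 9 0 0 0 12 / 0 0 0 0 0 0 / 1 0 0 0 11 0 / 0 0 0 0 0 0 / 0 0 0 0 0 0
t=8: a0@(3,4) a1@(1,1) a2@(1,1) a3@(3,4) a4@(3,0) a5@(1,5) a6@(1,5) | pheromone: 0 0 0 0 0 0 / 0 10 0 0 0 13 / 0 0 0 0 0 0 / 1 0 0 0 12 0 / 0 0 0 0 0 0 / 0 0 0 0 0 0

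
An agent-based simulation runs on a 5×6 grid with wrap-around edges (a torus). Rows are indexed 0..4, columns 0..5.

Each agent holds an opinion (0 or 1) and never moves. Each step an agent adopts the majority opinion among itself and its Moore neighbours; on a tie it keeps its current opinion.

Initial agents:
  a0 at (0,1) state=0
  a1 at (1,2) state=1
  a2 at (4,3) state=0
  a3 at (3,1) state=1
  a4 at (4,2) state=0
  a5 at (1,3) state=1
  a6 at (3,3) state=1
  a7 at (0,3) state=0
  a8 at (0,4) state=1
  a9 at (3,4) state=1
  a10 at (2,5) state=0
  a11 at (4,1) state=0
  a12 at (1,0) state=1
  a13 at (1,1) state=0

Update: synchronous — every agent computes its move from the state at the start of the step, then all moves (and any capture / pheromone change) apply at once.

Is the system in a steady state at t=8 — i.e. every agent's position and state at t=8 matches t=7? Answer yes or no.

t=1: a0@(0,1):0 a1@(1,2):0 a2@(4,3):0 a3@(3,1):0 a4@(4,2):0 a5@(1,3):1 a6@(3,3):1 a7@(0,3):0 a8@(0,4):1 a9@(3,4):1 a10@(2,5):1 a11@(4,1):0 a12@(1,0):0 a13@(1,1):0
t=2: (unchanged — steady state)

yes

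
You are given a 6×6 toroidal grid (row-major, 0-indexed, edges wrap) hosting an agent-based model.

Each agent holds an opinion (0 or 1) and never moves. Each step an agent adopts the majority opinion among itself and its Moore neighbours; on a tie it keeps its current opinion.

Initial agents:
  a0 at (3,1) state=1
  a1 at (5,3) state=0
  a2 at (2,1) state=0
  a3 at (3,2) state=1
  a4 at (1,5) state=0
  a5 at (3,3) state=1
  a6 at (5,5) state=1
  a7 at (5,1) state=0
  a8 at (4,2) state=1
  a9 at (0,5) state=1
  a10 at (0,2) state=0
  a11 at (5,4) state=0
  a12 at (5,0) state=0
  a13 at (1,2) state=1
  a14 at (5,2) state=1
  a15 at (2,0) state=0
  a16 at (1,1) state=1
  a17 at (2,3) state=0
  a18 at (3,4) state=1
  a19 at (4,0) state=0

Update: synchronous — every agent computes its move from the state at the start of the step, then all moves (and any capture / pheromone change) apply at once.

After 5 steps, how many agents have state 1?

7

t=1: a0@(3,1):1 a1@(5,3):0 a2@(2,1):1 a3@(3,2):1 a4@(1,5):0 a5@(3,3):1 a6@(5,5):0 a7@(5,1):0 a8@(4,2):1 a9@(0,5):0 a10@(0,2):0 a11@(5,4):0 a12@(5,0):0 a13@(1,2):0 a14@(5,2):0 a15@(2,0):0 a16@(1,1):0 a17@(2,3):1 a18@(3,4):1 a19@(4,0):0
t=2: (unchanged — steady state)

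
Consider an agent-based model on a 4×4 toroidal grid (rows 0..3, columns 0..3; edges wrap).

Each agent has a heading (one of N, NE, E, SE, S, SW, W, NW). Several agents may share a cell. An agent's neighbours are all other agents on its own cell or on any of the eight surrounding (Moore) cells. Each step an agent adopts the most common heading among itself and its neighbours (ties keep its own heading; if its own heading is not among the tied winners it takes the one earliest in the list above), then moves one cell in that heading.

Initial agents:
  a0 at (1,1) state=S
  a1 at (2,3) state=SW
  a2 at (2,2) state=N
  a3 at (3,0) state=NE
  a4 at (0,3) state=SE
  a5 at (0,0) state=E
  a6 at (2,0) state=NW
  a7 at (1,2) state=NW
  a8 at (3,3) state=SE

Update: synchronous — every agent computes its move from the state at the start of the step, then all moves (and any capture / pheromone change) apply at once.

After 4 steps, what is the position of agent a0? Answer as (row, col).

t=1: a0@(0,0):NW a1@(1,2):NW a2@(1,2):N a3@(0,1):SE a4@(1,0):SE a5@(1,1):SE a6@(1,3):NW a7@(0,1):NW a8@(0,0):SE
t=2: a0@(1,1):SE a1@(0,1):NW a2@(0,1):NW a3@(1,2):SE a4@(2,1):SE a5@(2,2):SE a6@(0,2):NW a7@(1,2):SE a8@(1,1):SE
t=3: a0@(2,2):SE a1@(1,2):SE a2@(1,2):SE a3@(2,3):SE a4@(3,2):SE a5@(3,3):SE a6@(1,3):SE a7@(2,3):SE a8@(2,2):SE
t=4: a0@(3,3):SE a1@(2,3):SE a2@(2,3):SE a3@(3,0):SE a4@(0,3):SE a5@(0,0):SE a6@(2,0):SE a7@(3,0):SE a8@(3,3):SE

(3, 3)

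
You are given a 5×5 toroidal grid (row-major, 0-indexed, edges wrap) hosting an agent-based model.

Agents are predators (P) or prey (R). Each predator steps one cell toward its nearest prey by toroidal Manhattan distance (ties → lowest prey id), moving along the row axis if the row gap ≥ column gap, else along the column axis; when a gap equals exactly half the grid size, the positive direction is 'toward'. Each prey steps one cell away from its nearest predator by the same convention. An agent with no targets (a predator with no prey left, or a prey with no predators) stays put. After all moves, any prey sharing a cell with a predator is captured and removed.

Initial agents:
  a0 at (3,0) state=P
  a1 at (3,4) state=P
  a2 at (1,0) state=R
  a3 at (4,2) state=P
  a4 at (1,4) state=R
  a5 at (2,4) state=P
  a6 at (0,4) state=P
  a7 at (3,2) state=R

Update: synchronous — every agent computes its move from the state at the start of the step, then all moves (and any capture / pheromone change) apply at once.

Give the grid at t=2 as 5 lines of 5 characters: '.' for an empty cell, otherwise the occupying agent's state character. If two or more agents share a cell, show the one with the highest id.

t=1: a0@(2,0):P a1@(2,4):P a2@(0,0):R a3@(3,2):P a4@(0,4):R a5@(1,4):P a6@(1,4):P a7@(2,2):R
t=2: a0@(1,0):P a1@(1,4):P a2@(4,0):R a3@(2,2):P a4@(4,4):R a5@(0,4):P a6@(0,4):P a7@(1,2):R

....P
P.R.P
..P..
.....
R...R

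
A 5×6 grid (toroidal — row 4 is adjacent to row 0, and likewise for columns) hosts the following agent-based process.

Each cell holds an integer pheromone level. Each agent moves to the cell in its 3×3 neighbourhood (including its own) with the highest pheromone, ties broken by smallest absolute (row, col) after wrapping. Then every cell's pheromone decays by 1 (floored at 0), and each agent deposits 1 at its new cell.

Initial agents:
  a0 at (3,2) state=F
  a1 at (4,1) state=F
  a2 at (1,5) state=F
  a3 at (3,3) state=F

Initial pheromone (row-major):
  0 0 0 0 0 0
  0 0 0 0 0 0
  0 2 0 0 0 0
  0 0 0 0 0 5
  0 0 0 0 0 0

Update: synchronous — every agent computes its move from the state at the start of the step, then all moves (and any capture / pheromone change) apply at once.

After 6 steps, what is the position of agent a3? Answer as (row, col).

t=1: a0@(2,1) a1@(0,0) a2@(0,0) a3@(2,2) | pheromone: 2 0 0 0 0 0 / 0 0 0 0 0 0 / 0 2 1 0 0 0 / 0 0 0 0 0 4 / 0 0 0 0 0 0
t=2: a0@(2,1) a1@(0,0) a2@(0,0) a3@(2,1) | pheromone: 3 0 0 0 0 0 / 0 0 0 0 0 0 / 0 3 0 0 0 0 / 0 0 0 0 0 3 / 0 0 0 0 0 0
t=3: a0@(2,1) a1@(0,0) a2@(0,0) a3@(2,1) | pheromone: 4 0 0 0 0 0 / 0 0 0 0 0 0 / 0 4 0 0 0 0 / 0 0 0 0 0 2 / 0 0 0 0 0 0
t=4: a0@(2,1) a1@(0,0) a2@(0,0) a3@(2,1) | pheromone: 5 0 0 0 0 0 / 0 0 0 0 0 0 / 0 5 0 0 0 0 / 0 0 0 0 0 1 / 0 0 0 0 0 0
t=5: a0@(2,1) a1@(0,0) a2@(0,0) a3@(2,1) | pheromone: 6 0 0 0 0 0 / 0 0 0 0 0 0 / 0 6 0 0 0 0 / 0 0 0 0 0 0 / 0 0 0 0 0 0
t=6: a0@(2,1) a1@(0,0) a2@(0,0) a3@(2,1) | pheromone: 7 0 0 0 0 0 / 0 0 0 0 0 0 / 0 7 0 0 0 0 / 0 0 0 0 0 0 / 0 0 0 0 0 0

(2, 1)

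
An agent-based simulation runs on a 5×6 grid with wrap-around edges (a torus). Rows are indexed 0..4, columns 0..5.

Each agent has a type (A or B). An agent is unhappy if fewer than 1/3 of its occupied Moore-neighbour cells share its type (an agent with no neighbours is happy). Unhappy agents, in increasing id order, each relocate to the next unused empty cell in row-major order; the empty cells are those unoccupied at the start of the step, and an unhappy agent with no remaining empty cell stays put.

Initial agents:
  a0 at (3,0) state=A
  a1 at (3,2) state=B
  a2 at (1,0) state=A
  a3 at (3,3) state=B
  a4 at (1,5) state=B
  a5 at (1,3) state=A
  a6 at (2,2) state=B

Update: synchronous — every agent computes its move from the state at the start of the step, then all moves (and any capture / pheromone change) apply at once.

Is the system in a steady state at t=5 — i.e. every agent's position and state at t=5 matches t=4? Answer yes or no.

t=1: a0@(3,0):A a1@(3,2):B a2@(0,0):A a3@(3,3):B a4@(0,1):B a5@(0,2):A a6@(2,2):B
t=2: a0@(3,0):A a1@(3,2):B a2@(0,3):A a3@(3,3):B a4@(0,4):B a5@(0,5):A a6@(2,2):B
t=3: a0@(3,0):A a1@(3,2):B a2@(0,0):A a3@(3,3):B a4@(0,1):B a5@(0,2):A a6@(2,2):B
t=4: a0@(3,0):A a1@(3,2):B a2@(0,3):A a3@(3,3):B a4@(0,4):B a5@(0,5):A a6@(2,2):B
t=5: a0@(3,0):A a1@(3,2):B a2@(0,0):A a3@(3,3):B a4@(0,1):B a5@(0,2):A a6@(2,2):B

no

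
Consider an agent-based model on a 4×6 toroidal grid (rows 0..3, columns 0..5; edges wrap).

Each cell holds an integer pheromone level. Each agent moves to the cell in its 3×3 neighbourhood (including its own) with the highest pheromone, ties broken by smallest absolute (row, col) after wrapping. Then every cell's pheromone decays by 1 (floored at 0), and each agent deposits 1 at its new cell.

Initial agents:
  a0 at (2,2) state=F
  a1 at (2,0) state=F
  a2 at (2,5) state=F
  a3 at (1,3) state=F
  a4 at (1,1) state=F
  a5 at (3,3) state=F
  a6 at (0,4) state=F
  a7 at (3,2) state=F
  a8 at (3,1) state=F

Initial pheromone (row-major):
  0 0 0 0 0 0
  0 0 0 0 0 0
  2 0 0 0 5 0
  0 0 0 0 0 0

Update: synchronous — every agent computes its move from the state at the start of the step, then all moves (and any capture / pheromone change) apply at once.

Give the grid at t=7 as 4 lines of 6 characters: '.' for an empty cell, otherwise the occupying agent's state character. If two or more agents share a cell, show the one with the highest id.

t=1: a0@(1,1) a1@(2,0) a2@(2,4) a3@(2,4) a4@(2,0) a5@(2,4) a6@(0,3) a7@(0,1) a8@(2,0) | pheromone: 0 1 0 1 0 0 / 0 1 0 0 0 0 / 4 0 0 0 7 0 / 0 0 0 0 0 0
t=2: a0@(2,0) a1@(2,0) a2@(2,4) a3@(2,4) a4@(2,0) a5@(2,4) a6@(0,3) a7@(0,1) a8@(2,0) | pheromone: 0 1 0 1 0 0 / 0 0 0 0 0 0 / 7 0 0 0 9 0 / 0 0 0 0 0 0
t=3: a0@(2,0) a1@(2,0) a2@(2,4) a3@(2,4) a4@(2,0) a5@(2,4) a6@(0,3) a7@(0,1) a8@(2,0) | pheromone: 0 1 0 1 0 0 / 0 0 0 0 0 0 / 10 0 0 0 11 0 / 0 0 0 0 0 0
t=4: a0@(2,0) a1@(2,0) a2@(2,4) a3@(2,4) a4@(2,0) a5@(2,4) a6@(0,3) a7@(0,1) a8@(2,0) | pheromone: 0 1 0 1 0 0 / 0 0 0 0 0 0 / 13 0 0 0 13 0 / 0 0 0 0 0 0
t=5: a0@(2,0) a1@(2,0) a2@(2,4) a3@(2,4) a4@(2,0) a5@(2,4) a6@(0,3) a7@(0,1) a8@(2,0) | pheromone: 0 1 0 1 0 0 / 0 0 0 0 0 0 / 16 0 0 0 15 0 / 0 0 0 0 0 0
t=6: a0@(2,0) a1@(2,0) a2@(2,4) a3@(2,4) a4@(2,0) a5@(2,4) a6@(0,3) a7@(0,1) a8@(2,0) | pheromone: 0 1 0 1 0 0 / 0 0 0 0 0 0 / 19 0 0 0 17 0 / 0 0 0 0 0 0
t=7: a0@(2,0) a1@(2,0) a2@(2,4) a3@(2,4) a4@(2,0) a5@(2,4) a6@(0,3) a7@(0,1) a8@(2,0) | pheromone: 0 1 0 1 0 0 / 0 0 0 0 0 0 / 22 0 0 0 19 0 / 0 0 0 0 0 0

.F.F..
......
F...F.
......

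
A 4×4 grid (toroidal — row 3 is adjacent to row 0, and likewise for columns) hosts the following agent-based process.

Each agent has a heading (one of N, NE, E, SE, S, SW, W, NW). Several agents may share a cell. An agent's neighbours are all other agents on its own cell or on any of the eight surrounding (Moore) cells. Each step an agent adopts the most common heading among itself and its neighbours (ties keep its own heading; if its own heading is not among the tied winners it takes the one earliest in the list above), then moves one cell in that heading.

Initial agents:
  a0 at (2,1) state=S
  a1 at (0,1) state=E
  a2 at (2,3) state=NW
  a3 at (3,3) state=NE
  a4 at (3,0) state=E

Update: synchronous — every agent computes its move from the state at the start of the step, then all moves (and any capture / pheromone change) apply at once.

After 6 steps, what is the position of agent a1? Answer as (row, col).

t=1: a0@(3,1):S a1@(0,2):E a2@(1,2):NW a3@(2,0):NE a4@(3,1):E
t=2: a0@(3,2):E a1@(0,3):E a2@(0,1):NW a3@(1,1):NE a4@(3,2):E
t=3: a0@(3,3):E a1@(0,0):E a2@(0,2):E a3@(0,2):NE a4@(3,3):E
t=4: a0@(3,0):E a1@(0,1):E a2@(0,3):E a3@(0,3):E a4@(3,0):E
t=5: a0@(3,1):E a1@(0,2):E a2@(0,0):E a3@(0,0):E a4@(3,1):E
t=6: a0@(3,2):E a1@(0,3):E a2@(0,1):E a3@(0,1):E a4@(3,2):E

(0, 3)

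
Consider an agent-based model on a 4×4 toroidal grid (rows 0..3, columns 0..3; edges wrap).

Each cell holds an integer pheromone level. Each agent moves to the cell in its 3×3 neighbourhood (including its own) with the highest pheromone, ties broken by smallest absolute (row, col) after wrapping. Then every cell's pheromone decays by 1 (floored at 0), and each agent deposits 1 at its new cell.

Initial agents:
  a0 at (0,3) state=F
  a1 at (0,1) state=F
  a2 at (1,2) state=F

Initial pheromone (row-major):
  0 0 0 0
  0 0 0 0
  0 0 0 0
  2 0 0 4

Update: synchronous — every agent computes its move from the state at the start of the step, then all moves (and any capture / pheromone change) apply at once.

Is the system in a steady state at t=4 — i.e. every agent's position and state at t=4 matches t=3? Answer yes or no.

t=1: a0@(3,3) a1@(3,0) a2@(0,1) | pheromone: 0 1 0 0 / 0 0 0 0 / 0 0 0 0 / 2 0 0 4
t=2: a0@(3,3) a1@(3,3) a2@(3,0) | pheromone: 0 0 0 0 / 0 0 0 0 / 0 0 0 0 / 2 0 0 5
t=3: a0@(3,3) a1@(3,3) a2@(3,3) | pheromone: 0 0 0 0 / 0 0 0 0 / 0 0 0 0 / 1 0 0 7
t=4: a0@(3,3) a1@(3,3) a2@(3,3) | pheromone: 0 0 0 0 / 0 0 0 0 / 0 0 0 0 / 0 0 0 9

yes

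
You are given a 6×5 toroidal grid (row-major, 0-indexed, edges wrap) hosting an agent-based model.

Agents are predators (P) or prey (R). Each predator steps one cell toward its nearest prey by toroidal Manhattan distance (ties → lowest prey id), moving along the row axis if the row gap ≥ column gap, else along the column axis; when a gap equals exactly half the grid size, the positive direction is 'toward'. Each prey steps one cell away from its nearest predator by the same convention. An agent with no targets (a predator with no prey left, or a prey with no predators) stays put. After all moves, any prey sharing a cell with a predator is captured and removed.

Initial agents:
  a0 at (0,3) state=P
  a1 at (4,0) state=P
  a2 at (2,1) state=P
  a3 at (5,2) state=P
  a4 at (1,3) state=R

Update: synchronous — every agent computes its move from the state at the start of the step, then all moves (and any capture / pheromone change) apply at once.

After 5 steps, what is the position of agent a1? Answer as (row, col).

(3, 0)

t=1: a0@(1,3):P a1@(5,0):P a2@(2,2):P a3@(0,2):P a4@(2,3):R
t=2: a0@(2,3):P a1@(0,0):P a2@(2,3):P a3@(1,2):P a4@(3,3):R
t=3: a0@(3,3):P a1@(1,0):P a2@(3,3):P a3@(2,2):P a4@(4,3):R
t=4: a0@(4,3):P a1@(2,0):P a2@(4,3):P a3@(3,2):P a4@(5,3):R
t=5: a0@(5,3):P a1@(3,0):P a2@(5,3):P a3@(4,2):P a4@(0,3):R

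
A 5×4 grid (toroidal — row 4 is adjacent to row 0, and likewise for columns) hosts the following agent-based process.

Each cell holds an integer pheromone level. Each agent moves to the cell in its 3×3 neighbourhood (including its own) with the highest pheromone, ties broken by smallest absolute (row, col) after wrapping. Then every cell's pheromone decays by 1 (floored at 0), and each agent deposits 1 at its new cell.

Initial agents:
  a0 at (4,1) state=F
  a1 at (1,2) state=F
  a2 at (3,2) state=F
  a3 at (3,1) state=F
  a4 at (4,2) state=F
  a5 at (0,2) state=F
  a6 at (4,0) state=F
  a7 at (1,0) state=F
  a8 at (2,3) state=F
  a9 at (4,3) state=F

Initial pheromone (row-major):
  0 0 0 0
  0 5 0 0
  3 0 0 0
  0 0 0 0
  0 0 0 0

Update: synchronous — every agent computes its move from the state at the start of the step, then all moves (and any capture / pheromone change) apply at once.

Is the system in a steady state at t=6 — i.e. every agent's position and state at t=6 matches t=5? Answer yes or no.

t=1: a0@(0,0) a1@(1,1) a2@(2,1) a3@(2,0) a4@(0,1) a5@(1,1) a6@(0,0) a7@(1,1) a8@(2,0) a9@(0,0) | pheromone: 3 1 0 0 / 0 7 0 0 / 4 1 0 0 / 0 0 0 0 / 0 0 0 0
t=2: a0@(1,1) a1@(1,1) a2@(1,1) a3@(1,1) a4@(1,1) a5@(1,1) a6@(1,1) a7@(1,1) a8@(1,1) a9@(1,1) | pheromone: 2 0 0 0 / 0 16 0 0 / 3 0 0 0 / 0 0 0 0 / 0 0 0 0
t=3: a0@(1,1) a1@(1,1) a2@(1,1) a3@(1,1) a4@(1,1) a5@(1,1) a6@(1,1) a7@(1,1) a8@(1,1) a9@(1,1) | pheromone: 1 0 0 0 / 0 25 0 0 / 2 0 0 0 / 0 0 0 0 / 0 0 0 0
t=4: a0@(1,1) a1@(1,1) a2@(1,1) a3@(1,1) a4@(1,1) a5@(1,1) a6@(1,1) a7@(1,1) a8@(1,1) a9@(1,1) | pheromone: 0 0 0 0 / 0 34 0 0 / 1 0 0 0 / 0 0 0 0 / 0 0 0 0
t=5: a0@(1,1) a1@(1,1) a2@(1,1) a3@(1,1) a4@(1,1) a5@(1,1) a6@(1,1) a7@(1,1) a8@(1,1) a9@(1,1) | pheromone: 0 0 0 0 / 0 43 0 0 / 0 0 0 0 / 0 0 0 0 / 0 0 0 0
t=6: a0@(1,1) a1@(1,1) a2@(1,1) a3@(1,1) a4@(1,1) a5@(1,1) a6@(1,1) a7@(1,1) a8@(1,1) a9@(1,1) | pheromone: 0 0 0 0 / 0 52 0 0 / 0 0 0 0 / 0 0 0 0 / 0 0 0 0

yes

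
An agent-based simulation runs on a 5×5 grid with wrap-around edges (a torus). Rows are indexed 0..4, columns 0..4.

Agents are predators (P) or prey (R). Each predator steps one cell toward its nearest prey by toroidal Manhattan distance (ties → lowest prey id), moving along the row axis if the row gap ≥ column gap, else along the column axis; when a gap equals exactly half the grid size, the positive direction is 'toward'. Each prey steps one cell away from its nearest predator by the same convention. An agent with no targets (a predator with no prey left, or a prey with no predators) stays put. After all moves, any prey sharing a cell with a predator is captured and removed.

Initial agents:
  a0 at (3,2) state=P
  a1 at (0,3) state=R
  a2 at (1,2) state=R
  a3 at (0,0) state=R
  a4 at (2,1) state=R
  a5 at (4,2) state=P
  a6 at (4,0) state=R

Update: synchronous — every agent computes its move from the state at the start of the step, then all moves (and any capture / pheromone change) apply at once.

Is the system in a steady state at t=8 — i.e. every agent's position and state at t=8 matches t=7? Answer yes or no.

t=1: a0@(2,2):P a1@(1,3):R a3@(0,4):R a4@(1,1):R a5@(0,2):P a6@(4,4):R
t=2: a0@(1,2):P a1@(0,3):R a3@(0,0):R a4@(0,1):R a5@(1,2):P a6@(4,0):R
t=3: a0@(0,2):P a1@(4,3):R a3@(0,4):R a4@(4,1):R a5@(0,2):P a6@(3,0):R
t=4: a0@(4,2):P a1@(3,3):R a3@(0,0):R a4@(3,1):R a5@(4,2):P a6@(2,0):R
t=5: a0@(3,2):P a1@(2,3):R a3@(0,4):R a4@(2,1):R a5@(3,2):P a6@(1,0):R
t=6: a0@(2,2):P a1@(1,3):R a3@(1,4):R a4@(1,1):R a5@(2,2):P a6@(0,0):R
t=7: a0@(1,2):P a1@(0,3):R a3@(1,0):R a4@(0,1):R a5@(1,2):P a6@(4,0):R
t=8: a0@(0,2):P a1@(4,3):R a3@(1,4):R a4@(4,1):R a5@(0,2):P a6@(3,0):R

no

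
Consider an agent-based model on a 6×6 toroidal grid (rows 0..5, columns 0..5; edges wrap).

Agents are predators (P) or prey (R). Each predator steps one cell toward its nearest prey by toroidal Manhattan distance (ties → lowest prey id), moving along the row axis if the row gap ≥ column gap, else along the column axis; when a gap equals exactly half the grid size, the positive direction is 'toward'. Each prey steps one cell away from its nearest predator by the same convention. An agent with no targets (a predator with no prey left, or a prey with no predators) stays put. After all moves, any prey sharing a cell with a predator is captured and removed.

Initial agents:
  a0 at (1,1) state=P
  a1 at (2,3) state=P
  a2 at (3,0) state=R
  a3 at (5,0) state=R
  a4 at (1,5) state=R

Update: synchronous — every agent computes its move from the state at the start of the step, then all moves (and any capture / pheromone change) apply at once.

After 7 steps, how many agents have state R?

t=1: a0@(1,0):P a1@(2,4):P a2@(4,0):R a3@(4,0):R a4@(1,4):R
t=2: a0@(1,5):P a1@(1,4):P a2@(3,0):R a3@(3,0):R a4@(0,4):R
t=3: a0@(0,5):P a1@(0,4):P a2@(4,0):R a3@(4,0):R a4@(5,4):R
t=4: a0@(5,5):P a1@(5,4):P a2@(3,0):R a3@(3,0):R a4@(4,4):R
t=5: a0@(4,5):P a1@(4,4):P a2@(2,0):R a3@(2,0):R a4@(3,4):R
t=6: a0@(3,5):P a1@(3,4):P a2@(1,0):R a3@(1,0):R a4@(2,4):R
t=7: a0@(2,5):P a1@(2,4):P a2@(0,0):R a3@(0,0):R a4@(1,4):R

3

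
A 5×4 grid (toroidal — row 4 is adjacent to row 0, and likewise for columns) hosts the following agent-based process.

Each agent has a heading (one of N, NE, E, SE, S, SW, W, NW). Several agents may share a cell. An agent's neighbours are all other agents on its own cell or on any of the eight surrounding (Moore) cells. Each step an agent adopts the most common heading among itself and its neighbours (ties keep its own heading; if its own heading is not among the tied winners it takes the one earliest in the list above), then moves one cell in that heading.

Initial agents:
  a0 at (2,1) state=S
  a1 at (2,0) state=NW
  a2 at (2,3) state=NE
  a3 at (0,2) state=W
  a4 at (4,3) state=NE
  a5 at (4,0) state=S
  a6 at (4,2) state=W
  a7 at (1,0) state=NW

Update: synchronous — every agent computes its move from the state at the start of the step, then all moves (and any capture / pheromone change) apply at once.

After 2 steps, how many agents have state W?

t=1: a0@(1,0):NW a1@(1,3):NW a2@(1,2):NW a3@(0,1):W a4@(4,2):W a5@(0,0):S a6@(4,1):W a7@(0,3):NW
t=2: a0@(0,3):NW a1@(0,2):NW a2@(0,1):NW a3@(0,0):W a4@(4,1):W a5@(4,3):NW a6@(4,0):W a7@(4,2):NW

3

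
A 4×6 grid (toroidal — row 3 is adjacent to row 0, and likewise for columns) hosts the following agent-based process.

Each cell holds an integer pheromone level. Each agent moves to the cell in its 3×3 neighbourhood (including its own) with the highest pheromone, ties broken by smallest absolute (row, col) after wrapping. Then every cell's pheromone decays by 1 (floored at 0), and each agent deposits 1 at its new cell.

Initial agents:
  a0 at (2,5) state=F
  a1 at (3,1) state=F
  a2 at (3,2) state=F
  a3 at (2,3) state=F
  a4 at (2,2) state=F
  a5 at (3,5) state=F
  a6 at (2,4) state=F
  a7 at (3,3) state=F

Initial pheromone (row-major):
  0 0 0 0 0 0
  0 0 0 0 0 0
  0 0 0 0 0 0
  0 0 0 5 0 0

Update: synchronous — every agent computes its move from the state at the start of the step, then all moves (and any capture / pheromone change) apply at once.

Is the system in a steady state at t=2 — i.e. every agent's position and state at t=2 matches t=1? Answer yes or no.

t=1: a0@(1,0) a1@(0,0) a2@(3,3) a3@(3,3) a4@(3,3) a5@(0,0) a6@(3,3) a7@(3,3) | pheromone: 2 0 0 0 0 0 / 1 0 0 0 0 0 / 0 0 0 0 0 0 / 0 0 0 9 0 0
t=2: a0@(0,0) a1@(0,0) a2@(3,3) a3@(3,3) a4@(3,3) a5@(0,0) a6@(3,3) a7@(3,3) | pheromone: 4 0 0 0 0 0 / 0 0 0 0 0 0 / 0 0 0 0 0 0 / 0 0 0 13 0 0

no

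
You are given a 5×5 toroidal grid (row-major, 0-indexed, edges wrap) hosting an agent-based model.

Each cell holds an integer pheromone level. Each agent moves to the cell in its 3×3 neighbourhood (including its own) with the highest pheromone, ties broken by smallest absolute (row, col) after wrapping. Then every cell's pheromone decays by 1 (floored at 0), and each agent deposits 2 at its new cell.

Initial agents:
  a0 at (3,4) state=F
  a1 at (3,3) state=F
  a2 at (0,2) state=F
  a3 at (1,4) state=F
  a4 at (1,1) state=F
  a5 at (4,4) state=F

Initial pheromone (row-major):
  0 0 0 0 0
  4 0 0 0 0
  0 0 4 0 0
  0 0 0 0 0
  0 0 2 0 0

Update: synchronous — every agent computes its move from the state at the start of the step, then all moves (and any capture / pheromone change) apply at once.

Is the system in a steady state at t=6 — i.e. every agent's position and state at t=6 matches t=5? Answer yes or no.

t=1: a0@(2,0) a1@(2,2) a2@(4,2) a3@(1,0) a4@(1,0) a5@(0,0) | pheromone: 2 0 0 0 0 / 7 0 0 0 0 / 2 0 5 0 0 / 0 0 0 0 0 / 0 0 3 0 0
t=2: a0@(1,0) a1@(2,2) a2@(4,2) a3@(1,0) a4@(1,0) a5@(1,0) | pheromone: 1 0 0 0 0 / 14 0 0 0 0 / 1 0 6 0 0 / 0 0 0 0 0 / 0 0 4 0 0
t=3: a0@(1,0) a1@(2,2) a2@(4,2) a3@(1,0) a4@(1,0) a5@(1,0) | pheromone: 0 0 0 0 0 / 21 0 0 0 0 / 0 0 7 0 0 / 0 0 0 0 0 / 0 0 5 0 0
t=4: a0@(1,0) a1@(2,2) a2@(4,2) a3@(1,0) a4@(1,0) a5@(1,0) | pheromone: 0 0 0 0 0 / 28 0 0 0 0 / 0 0 8 0 0 / 0 0 0 0 0 / 0 0 6 0 0
t=5: a0@(1,0) a1@(2,2) a2@(4,2) a3@(1,0) a4@(1,0) a5@(1,0) | pheromone: 0 0 0 0 0 / 35 0 0 0 0 / 0 0 9 0 0 / 0 0 0 0 0 / 0 0 7 0 0
t=6: a0@(1,0) a1@(2,2) a2@(4,2) a3@(1,0) a4@(1,0) a5@(1,0) | pheromone: 0 0 0 0 0 / 42 0 0 0 0 / 0 0 10 0 0 / 0 0 0 0 0 / 0 0 8 0 0

yes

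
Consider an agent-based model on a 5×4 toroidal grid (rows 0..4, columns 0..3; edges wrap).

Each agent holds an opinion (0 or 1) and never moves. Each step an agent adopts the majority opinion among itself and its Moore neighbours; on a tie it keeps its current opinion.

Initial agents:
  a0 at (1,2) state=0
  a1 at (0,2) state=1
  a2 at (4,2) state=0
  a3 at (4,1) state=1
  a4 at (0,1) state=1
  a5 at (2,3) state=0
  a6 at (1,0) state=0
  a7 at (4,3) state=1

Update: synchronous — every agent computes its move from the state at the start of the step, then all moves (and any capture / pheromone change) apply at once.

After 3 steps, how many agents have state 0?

3

t=1: a0@(1,2):0 a1@(0,2):1 a2@(4,2):1 a3@(4,1):1 a4@(0,1):1 a5@(2,3):0 a6@(1,0):0 a7@(4,3):1
t=2: (unchanged — steady state)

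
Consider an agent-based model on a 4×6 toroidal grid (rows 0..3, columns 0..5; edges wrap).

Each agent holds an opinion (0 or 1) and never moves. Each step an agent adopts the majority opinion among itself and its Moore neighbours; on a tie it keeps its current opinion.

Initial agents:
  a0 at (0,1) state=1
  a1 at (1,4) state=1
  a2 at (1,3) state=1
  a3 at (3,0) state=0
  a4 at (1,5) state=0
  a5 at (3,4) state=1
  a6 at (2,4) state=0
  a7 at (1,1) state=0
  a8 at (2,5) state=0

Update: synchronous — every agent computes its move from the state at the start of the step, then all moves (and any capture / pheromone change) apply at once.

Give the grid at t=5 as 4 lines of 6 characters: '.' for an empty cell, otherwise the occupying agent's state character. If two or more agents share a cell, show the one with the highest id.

.0....
.0.000
....00
0...0.

t=1: a0@(0,1):0 a1@(1,4):0 a2@(1,3):1 a3@(3,0):0 a4@(1,5):0 a5@(3,4):0 a6@(2,4):0 a7@(1,1):0 a8@(2,5):0
t=2: a0@(0,1):0 a1@(1,4):0 a2@(1,3):0 a3@(3,0):0 a4@(1,5):0 a5@(3,4):0 a6@(2,4):0 a7@(1,1):0 a8@(2,5):0
t=3: (unchanged — steady state)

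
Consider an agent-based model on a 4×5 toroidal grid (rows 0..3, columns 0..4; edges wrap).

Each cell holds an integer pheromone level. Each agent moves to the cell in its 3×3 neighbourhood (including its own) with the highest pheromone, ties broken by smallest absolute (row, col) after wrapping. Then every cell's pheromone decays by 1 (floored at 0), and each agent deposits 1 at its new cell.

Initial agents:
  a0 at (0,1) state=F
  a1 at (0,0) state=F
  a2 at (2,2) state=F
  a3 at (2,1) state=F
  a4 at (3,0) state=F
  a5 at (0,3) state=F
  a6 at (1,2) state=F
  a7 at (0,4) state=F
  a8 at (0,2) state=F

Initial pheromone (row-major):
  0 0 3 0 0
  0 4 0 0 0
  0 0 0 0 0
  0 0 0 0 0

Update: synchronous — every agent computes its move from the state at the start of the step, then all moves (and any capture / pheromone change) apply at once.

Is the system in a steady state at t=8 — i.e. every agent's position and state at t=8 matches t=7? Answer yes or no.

t=1: a0@(1,1) a1@(1,1) a2@(1,1) a3@(1,1) a4@(0,0) a5@(0,2) a6@(1,1) a7@(0,0) a8@(1,1) | pheromone: 2 0 3 0 0 / 0 9 0 0 0 / 0 0 0 0 0 / 0 0 0 0 0
t=2: a0@(1,1) a1@(1,1) a2@(1,1) a3@(1,1) a4@(1,1) a5@(1,1) a6@(1,1) a7@(1,1) a8@(1,1) | pheromone: 1 0 2 0 0 / 0 17 0 0 0 / 0 0 0 0 0 / 0 0 0 0 0
t=3: a0@(1,1) a1@(1,1) a2@(1,1) a3@(1,1) a4@(1,1) a5@(1,1) a6@(1,1) a7@(1,1) a8@(1,1) | pheromone: 0 0 1 0 0 / 0 25 0 0 0 / 0 0 0 0 0 / 0 0 0 0 0
t=4: a0@(1,1) a1@(1,1) a2@(1,1) a3@(1,1) a4@(1,1) a5@(1,1) a6@(1,1) a7@(1,1) a8@(1,1) | pheromone: 0 0 0 0 0 / 0 33 0 0 0 / 0 0 0 0 0 / 0 0 0 0 0
t=5: a0@(1,1) a1@(1,1) a2@(1,1) a3@(1,1) a4@(1,1) a5@(1,1) a6@(1,1) a7@(1,1) a8@(1,1) | pheromone: 0 0 0 0 0 / 0 41 0 0 0 / 0 0 0 0 0 / 0 0 0 0 0
t=6: a0@(1,1) a1@(1,1) a2@(1,1) a3@(1,1) a4@(1,1) a5@(1,1) a6@(1,1) a7@(1,1) a8@(1,1) | pheromone: 0 0 0 0 0 / 0 49 0 0 0 / 0 0 0 0 0 / 0 0 0 0 0
t=7: a0@(1,1) a1@(1,1) a2@(1,1) a3@(1,1) a4@(1,1) a5@(1,1) a6@(1,1) a7@(1,1) a8@(1,1) | pheromone: 0 0 0 0 0 / 0 57 0 0 0 / 0 0 0 0 0 / 0 0 0 0 0
t=8: a0@(1,1) a1@(1,1) a2@(1,1) a3@(1,1) a4@(1,1) a5@(1,1) a6@(1,1) a7@(1,1) a8@(1,1) | pheromone: 0 0 0 0 0 / 0 65 0 0 0 / 0 0 0 0 0 / 0 0 0 0 0

yes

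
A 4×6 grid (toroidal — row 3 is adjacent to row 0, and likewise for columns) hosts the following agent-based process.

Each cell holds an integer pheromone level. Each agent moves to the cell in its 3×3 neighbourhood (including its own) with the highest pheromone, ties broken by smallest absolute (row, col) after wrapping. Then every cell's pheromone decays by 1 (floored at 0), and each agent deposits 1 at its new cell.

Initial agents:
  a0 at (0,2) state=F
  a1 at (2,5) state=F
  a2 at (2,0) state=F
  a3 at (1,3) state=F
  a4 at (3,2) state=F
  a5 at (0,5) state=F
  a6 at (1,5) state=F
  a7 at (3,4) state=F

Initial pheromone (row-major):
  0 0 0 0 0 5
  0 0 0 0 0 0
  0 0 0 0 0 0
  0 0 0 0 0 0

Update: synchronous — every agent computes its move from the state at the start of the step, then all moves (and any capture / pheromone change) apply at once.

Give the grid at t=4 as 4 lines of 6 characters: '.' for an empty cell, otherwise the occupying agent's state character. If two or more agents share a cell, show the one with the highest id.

.F...F
......
......
......

t=1: a0@(0,1) a1@(1,0) a2@(1,0) a3@(0,2) a4@(0,1) a5@(0,5) a6@(0,5) a7@(0,5) | pheromone: 0 2 1 0 0 7 / 2 0 0 0 0 0 / 0 0 0 0 0 0 / 0 0 0 0 0 0
t=2: a0@(0,1) a1@(0,5) a2@(0,5) a3@(0,1) a4@(0,1) a5@(0,5) a6@(0,5) a7@(0,5) | pheromone: 0 4 0 0 0 11 / 1 0 0 0 0 0 / 0 0 0 0 0 0 / 0 0 0 0 0 0
t=3: a0@(0,1) a1@(0,5) a2@(0,5) a3@(0,1) a4@(0,1) a5@(0,5) a6@(0,5) a7@(0,5) | pheromone: 0 6 0 0 0 15 / 0 0 0 0 0 0 / 0 0 0 0 0 0 / 0 0 0 0 0 0
t=4: a0@(0,1) a1@(0,5) a2@(0,5) a3@(0,1) a4@(0,1) a5@(0,5) a6@(0,5) a7@(0,5) | pheromone: 0 8 0 0 0 19 / 0 0 0 0 0 0 / 0 0 0 0 0 0 / 0 0 0 0 0 0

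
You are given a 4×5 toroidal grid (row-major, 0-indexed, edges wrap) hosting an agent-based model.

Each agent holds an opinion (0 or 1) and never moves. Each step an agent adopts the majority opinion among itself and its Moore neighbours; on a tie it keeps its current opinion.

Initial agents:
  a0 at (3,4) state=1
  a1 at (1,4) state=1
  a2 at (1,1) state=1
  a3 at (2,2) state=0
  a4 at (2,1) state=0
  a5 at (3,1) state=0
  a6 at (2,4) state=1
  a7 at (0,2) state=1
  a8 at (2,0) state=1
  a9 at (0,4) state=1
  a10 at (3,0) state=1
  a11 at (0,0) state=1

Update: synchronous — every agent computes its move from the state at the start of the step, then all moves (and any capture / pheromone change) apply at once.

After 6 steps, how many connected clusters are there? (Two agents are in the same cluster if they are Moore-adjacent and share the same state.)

1

t=1: a0@(3,4):1 a1@(1,4):1 a2@(1,1):1 a3@(2,2):0 a4@(2,1):0 a5@(3,1):1 a6@(2,4):1 a7@(0,2):1 a8@(2,0):1 a9@(0,4):1 a10@(3,0):1 a11@(0,0):1
t=2: a0@(3,4):1 a1@(1,4):1 a2@(1,1):1 a3@(2,2):0 a4@(2,1):1 a5@(3,1):1 a6@(2,4):1 a7@(0,2):1 a8@(2,0):1 a9@(0,4):1 a10@(3,0):1 a11@(0,0):1
t=3: a0@(3,4):1 a1@(1,4):1 a2@(1,1):1 a3@(2,2):1 a4@(2,1):1 a5@(3,1):1 a6@(2,4):1 a7@(0,2):1 a8@(2,0):1 a9@(0,4):1 a10@(3,0):1 a11@(0,0):1
t=4: (unchanged — steady state)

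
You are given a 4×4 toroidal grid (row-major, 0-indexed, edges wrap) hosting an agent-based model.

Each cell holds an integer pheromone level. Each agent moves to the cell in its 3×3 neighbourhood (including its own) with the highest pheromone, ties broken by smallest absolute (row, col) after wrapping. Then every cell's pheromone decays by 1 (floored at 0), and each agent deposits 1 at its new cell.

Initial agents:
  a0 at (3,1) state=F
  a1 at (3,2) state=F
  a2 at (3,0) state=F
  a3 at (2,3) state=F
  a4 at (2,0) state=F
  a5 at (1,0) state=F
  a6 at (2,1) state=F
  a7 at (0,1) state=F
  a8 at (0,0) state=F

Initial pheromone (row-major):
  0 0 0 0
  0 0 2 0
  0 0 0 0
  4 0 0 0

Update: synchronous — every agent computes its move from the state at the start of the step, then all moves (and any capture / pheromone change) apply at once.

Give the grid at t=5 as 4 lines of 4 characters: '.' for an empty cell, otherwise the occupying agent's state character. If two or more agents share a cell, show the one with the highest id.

....
....
....
F...

t=1: a0@(3,0) a1@(0,1) a2@(3,0) a3@(3,0) a4@(3,0) a5@(0,0) a6@(3,0) a7@(3,0) a8@(3,0) | pheromone: 1 1 0 0 / 0 0 1 0 / 0 0 0 0 / 10 0 0 0
t=2: a0@(3,0) a1@(3,0) a2@(3,0) a3@(3,0) a4@(3,0) a5@(3,0) a6@(3,0) a7@(3,0) a8@(3,0) | pheromone: 0 0 0 0 / 0 0 0 0 / 0 0 0 0 / 18 0 0 0
t=3: a0@(3,0) a1@(3,0) a2@(3,0) a3@(3,0) a4@(3,0) a5@(3,0) a6@(3,0) a7@(3,0) a8@(3,0) | pheromone: 0 0 0 0 / 0 0 0 0 / 0 0 0 0 / 26 0 0 0
t=4: a0@(3,0) a1@(3,0) a2@(3,0) a3@(3,0) a4@(3,0) a5@(3,0) a6@(3,0) a7@(3,0) a8@(3,0) | pheromone: 0 0 0 0 / 0 0 0 0 / 0 0 0 0 / 34 0 0 0
t=5: a0@(3,0) a1@(3,0) a2@(3,0) a3@(3,0) a4@(3,0) a5@(3,0) a6@(3,0) a7@(3,0) a8@(3,0) | pheromone: 0 0 0 0 / 0 0 0 0 / 0 0 0 0 / 42 0 0 0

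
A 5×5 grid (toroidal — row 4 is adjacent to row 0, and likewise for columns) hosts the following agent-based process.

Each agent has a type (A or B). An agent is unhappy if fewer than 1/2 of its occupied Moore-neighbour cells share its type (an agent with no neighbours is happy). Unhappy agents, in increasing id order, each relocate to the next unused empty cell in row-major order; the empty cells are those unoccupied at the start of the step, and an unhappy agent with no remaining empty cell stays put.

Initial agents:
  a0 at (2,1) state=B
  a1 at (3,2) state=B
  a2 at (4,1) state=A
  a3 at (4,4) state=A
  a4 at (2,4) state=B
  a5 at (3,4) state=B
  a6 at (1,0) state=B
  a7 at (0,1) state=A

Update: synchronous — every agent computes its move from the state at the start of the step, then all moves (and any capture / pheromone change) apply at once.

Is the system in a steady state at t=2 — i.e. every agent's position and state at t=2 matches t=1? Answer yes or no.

t=1: a0@(2,1):B a1@(3,2):B a2@(4,1):A a3@(0,0):A a4@(2,4):B a5@(3,4):B a6@(1,0):B a7@(0,1):A
t=2: (unchanged — steady state)

yes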